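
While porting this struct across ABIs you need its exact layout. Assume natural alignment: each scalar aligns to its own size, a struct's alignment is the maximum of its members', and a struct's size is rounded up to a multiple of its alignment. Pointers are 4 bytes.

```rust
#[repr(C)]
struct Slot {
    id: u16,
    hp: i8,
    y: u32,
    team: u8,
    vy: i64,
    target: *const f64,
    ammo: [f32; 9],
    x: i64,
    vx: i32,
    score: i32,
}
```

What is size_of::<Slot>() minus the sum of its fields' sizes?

@0: id [2B, align 2] → 2
@2: hp [1B, align 1] → 3
+1 pad (align 4)
@4: y [4B, align 4] → 8
@8: team [1B, align 1] → 9
+7 pad (align 8)
@16: vy [8B, align 8] → 24
@24: target [4B, align 4] → 28
@28: ammo [36B, align 4] → 64
@64: x [8B, align 8] → 72
@72: vx [4B, align 4] → 76
@76: score [4B, align 4] → 80
size 80, align 8
data bytes 72, size 80 → padding 8

8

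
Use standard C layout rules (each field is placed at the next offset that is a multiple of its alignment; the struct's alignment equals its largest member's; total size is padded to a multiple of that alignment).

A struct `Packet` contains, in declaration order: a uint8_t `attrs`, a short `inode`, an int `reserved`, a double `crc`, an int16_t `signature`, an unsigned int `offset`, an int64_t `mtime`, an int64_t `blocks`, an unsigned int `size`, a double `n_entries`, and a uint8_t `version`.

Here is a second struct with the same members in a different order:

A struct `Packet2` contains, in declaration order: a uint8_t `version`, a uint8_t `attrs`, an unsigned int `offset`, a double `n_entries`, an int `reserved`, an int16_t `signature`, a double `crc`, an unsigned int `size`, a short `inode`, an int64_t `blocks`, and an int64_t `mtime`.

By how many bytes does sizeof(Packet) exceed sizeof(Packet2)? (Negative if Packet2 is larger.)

@0: attrs [1B, align 1] → 1
+1 pad (align 2)
@2: inode [2B, align 2] → 4
@4: reserved [4B, align 4] → 8
@8: crc [8B, align 8] → 16
@16: signature [2B, align 2] → 18
+2 pad (align 4)
@20: offset [4B, align 4] → 24
@24: mtime [8B, align 8] → 32
@32: blocks [8B, align 8] → 40
@40: size [4B, align 4] → 44
+4 pad (align 8)
@48: n_entries [8B, align 8] → 56
@56: version [1B, align 1] → 57
+7 tail pad (align 8)
size 64, align 8
— Packet2 —
@0: version [1B, align 1] → 1
@1: attrs [1B, align 1] → 2
+2 pad (align 4)
@4: offset [4B, align 4] → 8
@8: n_entries [8B, align 8] → 16
@16: reserved [4B, align 4] → 20
@20: signature [2B, align 2] → 22
+2 pad (align 8)
@24: crc [8B, align 8] → 32
@32: size [4B, align 4] → 36
@36: inode [2B, align 2] → 38
+2 pad (align 8)
@40: blocks [8B, align 8] → 48
@48: mtime [8B, align 8] → 56
size 56, align 8
64 − 56 = 8

8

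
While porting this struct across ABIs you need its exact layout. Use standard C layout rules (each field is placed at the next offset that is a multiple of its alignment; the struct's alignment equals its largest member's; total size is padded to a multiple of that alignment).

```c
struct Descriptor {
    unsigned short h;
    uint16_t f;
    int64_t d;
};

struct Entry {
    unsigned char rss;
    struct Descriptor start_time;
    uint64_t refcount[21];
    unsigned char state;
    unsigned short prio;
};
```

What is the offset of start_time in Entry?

8

Descriptor: 0..2  h  (2B, 2-aligned); 2..4  f  (2B, 2-aligned); 4..8  -- padding (4B); 8..16  d  (8B, 8-aligned); sizeof = 16, alignof = 8
0..1  rss  (1B, 1-aligned)
1..8  -- padding (7B)
8..24  start_time  (16B, 8-aligned)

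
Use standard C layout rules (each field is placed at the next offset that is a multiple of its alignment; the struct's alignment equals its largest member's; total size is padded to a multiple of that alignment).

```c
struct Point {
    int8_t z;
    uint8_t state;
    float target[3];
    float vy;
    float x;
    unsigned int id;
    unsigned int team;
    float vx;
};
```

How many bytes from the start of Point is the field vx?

32

0..1  z  (1B, 1-aligned)
1..2  state  (1B, 1-aligned)
2..4  -- padding (2B)
4..16  target  (12B, 4-aligned)
16..20  vy  (4B, 4-aligned)
20..24  x  (4B, 4-aligned)
24..28  id  (4B, 4-aligned)
28..32  team  (4B, 4-aligned)
32..36  vx  (4B, 4-aligned)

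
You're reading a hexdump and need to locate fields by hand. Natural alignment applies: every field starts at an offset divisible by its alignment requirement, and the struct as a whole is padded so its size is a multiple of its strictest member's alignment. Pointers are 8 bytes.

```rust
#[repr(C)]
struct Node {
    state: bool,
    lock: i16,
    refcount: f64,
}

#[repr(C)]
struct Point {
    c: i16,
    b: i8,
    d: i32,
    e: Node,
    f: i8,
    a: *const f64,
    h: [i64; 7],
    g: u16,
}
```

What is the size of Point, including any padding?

104

Node: 0..1  state  (1B, 1-aligned); 1..2  -- padding (1B); 2..4  lock  (2B, 2-aligned); 4..8  -- padding (4B); 8..16  refcount  (8B, 8-aligned); sizeof = 16, alignof = 8
0..2  c  (2B, 2-aligned)
2..3  b  (1B, 1-aligned)
3..4  -- padding (1B)
4..8  d  (4B, 4-aligned)
8..24  e  (16B, 8-aligned)
24..25  f  (1B, 1-aligned)
25..32  -- padding (7B)
32..40  a  (8B, 8-aligned)
40..96  h  (56B, 8-aligned)
96..98  g  (2B, 2-aligned)
98..104  -- tail padding (6B)
sizeof = 104, alignof = 8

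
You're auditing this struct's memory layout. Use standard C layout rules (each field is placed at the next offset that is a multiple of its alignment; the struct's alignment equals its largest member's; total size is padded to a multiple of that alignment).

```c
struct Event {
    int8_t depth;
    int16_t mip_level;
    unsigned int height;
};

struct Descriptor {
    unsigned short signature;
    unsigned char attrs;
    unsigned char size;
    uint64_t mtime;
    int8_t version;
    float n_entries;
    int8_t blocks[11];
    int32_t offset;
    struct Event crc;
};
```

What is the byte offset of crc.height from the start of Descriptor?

Event: 0..1  depth  (1B, 1-aligned); 1..2  -- padding (1B); 2..4  mip_level  (2B, 2-aligned); 4..8  height  (4B, 4-aligned); sizeof = 8, alignof = 4
0..2  signature  (2B, 2-aligned)
2..3  attrs  (1B, 1-aligned)
3..4  size  (1B, 1-aligned)
4..8  -- padding (4B)
8..16  mtime  (8B, 8-aligned)
16..17  version  (1B, 1-aligned)
17..20  -- padding (3B)
20..24  n_entries  (4B, 4-aligned)
24..35  blocks  (11B, 1-aligned)
35..36  -- padding (1B)
36..40  offset  (4B, 4-aligned)
40..48  crc  (8B, 4-aligned)
within Event: height at 4
40 + 4 = 44

44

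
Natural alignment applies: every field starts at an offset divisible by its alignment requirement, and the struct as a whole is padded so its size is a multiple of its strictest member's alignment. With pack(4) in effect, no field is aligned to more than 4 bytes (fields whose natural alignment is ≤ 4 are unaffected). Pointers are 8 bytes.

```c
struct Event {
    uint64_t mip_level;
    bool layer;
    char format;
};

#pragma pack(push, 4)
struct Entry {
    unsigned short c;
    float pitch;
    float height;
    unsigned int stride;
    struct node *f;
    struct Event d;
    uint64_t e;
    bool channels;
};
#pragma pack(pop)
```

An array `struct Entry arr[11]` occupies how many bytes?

572

Event: mip_level at 0 (size 8, align 8) → ends 8; layer at 8 (size 1, align 1) → ends 9; format at 9 (size 1, align 1) → ends 10; tail pad 6 to reach multiple of 8; total 16 bytes, alignment 8
c at 0 (size 2, align 2) → ends 2
pad 2 to align 4 for pitch
pitch at 4 (size 4, align 4) → ends 8
height at 8 (size 4, align 4) → ends 12
stride at 12 (size 4, align 4) → ends 16
f at 16 (size 8, align 4) → ends 24
d at 24 (size 16, align 4) → ends 40
e at 40 (size 8, align 4) → ends 48
channels at 48 (size 1, align 1) → ends 49
tail pad 3 to reach multiple of 4
total 52 bytes, alignment 4
array of 11: 11 × 52 = 572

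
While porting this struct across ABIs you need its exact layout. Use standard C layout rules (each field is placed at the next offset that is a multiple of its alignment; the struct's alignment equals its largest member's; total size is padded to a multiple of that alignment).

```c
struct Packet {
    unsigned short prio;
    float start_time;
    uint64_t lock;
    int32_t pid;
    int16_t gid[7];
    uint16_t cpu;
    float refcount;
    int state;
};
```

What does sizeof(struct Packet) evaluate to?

48

@0: prio [2B, align 2] → 2
+2 pad (align 4)
@4: start_time [4B, align 4] → 8
@8: lock [8B, align 8] → 16
@16: pid [4B, align 4] → 20
@20: gid [14B, align 2] → 34
@34: cpu [2B, align 2] → 36
@36: refcount [4B, align 4] → 40
@40: state [4B, align 4] → 44
+4 tail pad (align 8)
size 48, align 8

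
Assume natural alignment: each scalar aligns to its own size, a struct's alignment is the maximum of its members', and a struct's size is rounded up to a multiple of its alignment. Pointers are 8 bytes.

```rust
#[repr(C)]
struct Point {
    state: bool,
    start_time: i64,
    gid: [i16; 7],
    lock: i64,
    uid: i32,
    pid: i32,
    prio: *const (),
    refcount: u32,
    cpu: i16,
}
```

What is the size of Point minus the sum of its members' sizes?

11

0..1  state  (1B, 1-aligned)
1..8  -- padding (7B)
8..16  start_time  (8B, 8-aligned)
16..30  gid  (14B, 2-aligned)
30..32  -- padding (2B)
32..40  lock  (8B, 8-aligned)
40..44  uid  (4B, 4-aligned)
44..48  pid  (4B, 4-aligned)
48..56  prio  (8B, 8-aligned)
56..60  refcount  (4B, 4-aligned)
60..62  cpu  (2B, 2-aligned)
62..64  -- tail padding (2B)
sizeof = 64, alignof = 8
data bytes 53, size 64 → padding 11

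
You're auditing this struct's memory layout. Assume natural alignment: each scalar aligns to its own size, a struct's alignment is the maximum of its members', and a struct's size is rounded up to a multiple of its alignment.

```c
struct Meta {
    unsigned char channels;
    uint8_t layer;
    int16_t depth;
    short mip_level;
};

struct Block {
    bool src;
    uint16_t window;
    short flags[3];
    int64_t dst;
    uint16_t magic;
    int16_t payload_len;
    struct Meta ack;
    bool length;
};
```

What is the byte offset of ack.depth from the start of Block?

Meta: @0: channels [1B, align 1] → 1; @1: layer [1B, align 1] → 2; @2: depth [2B, align 2] → 4; @4: mip_level [2B, align 2] → 6; size 6, align 2
@0: src [1B, align 1] → 1
+1 pad (align 2)
@2: window [2B, align 2] → 4
@4: flags [6B, align 2] → 10
+6 pad (align 8)
@16: dst [8B, align 8] → 24
@24: magic [2B, align 2] → 26
@26: payload_len [2B, align 2] → 28
@28: ack [6B, align 2] → 34
within Meta: depth at 2
28 + 2 = 30

30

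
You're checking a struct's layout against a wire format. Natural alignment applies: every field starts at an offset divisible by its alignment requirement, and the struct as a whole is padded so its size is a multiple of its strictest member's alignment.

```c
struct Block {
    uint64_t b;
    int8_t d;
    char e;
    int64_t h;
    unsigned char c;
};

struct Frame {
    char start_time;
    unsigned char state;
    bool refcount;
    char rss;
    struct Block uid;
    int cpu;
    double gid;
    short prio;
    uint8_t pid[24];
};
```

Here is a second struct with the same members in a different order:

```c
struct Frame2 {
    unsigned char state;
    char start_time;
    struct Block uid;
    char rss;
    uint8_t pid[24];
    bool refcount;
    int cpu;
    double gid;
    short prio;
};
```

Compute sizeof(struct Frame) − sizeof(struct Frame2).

Block: @0: b [8B, align 8] → 8; @8: d [1B, align 1] → 9; @9: e [1B, align 1] → 10; +6 pad (align 8); @16: h [8B, align 8] → 24; @24: c [1B, align 1] → 25; +7 tail pad (align 8); size 32, align 8
@0: start_time [1B, align 1] → 1
@1: state [1B, align 1] → 2
@2: refcount [1B, align 1] → 3
@3: rss [1B, align 1] → 4
+4 pad (align 8)
@8: uid [32B, align 8] → 40
@40: cpu [4B, align 4] → 44
+4 pad (align 8)
@48: gid [8B, align 8] → 56
@56: prio [2B, align 2] → 58
@58: pid [24B, align 1] → 82
+6 tail pad (align 8)
size 88, align 8
— Frame2 —
@0: state [1B, align 1] → 1
@1: start_time [1B, align 1] → 2
+6 pad (align 8)
@8: uid [32B, align 8] → 40
@40: rss [1B, align 1] → 41
@41: pid [24B, align 1] → 65
@65: refcount [1B, align 1] → 66
+2 pad (align 4)
@68: cpu [4B, align 4] → 72
@72: gid [8B, align 8] → 80
@80: prio [2B, align 2] → 82
+6 tail pad (align 8)
size 88, align 8
88 − 88 = 0

0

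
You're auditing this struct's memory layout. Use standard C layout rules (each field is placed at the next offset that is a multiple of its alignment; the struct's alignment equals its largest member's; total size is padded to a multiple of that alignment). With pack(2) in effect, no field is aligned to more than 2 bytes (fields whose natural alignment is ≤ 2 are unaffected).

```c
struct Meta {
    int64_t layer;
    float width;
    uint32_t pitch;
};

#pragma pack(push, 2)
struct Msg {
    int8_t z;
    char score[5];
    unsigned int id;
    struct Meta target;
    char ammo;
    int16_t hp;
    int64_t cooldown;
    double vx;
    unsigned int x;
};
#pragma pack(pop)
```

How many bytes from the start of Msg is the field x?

46

Meta: layer at 0 (size 8, align 8) → ends 8; width at 8 (size 4, align 4) → ends 12; pitch at 12 (size 4, align 4) → ends 16; total 16 bytes, alignment 8
z at 0 (size 1, align 1) → ends 1
score at 1 (size 5, align 1) → ends 6
id at 6 (size 4, align 2) → ends 10
target at 10 (size 16, align 2) → ends 26
ammo at 26 (size 1, align 1) → ends 27
pad 1 to align 2 for hp
hp at 28 (size 2, align 2) → ends 30
cooldown at 30 (size 8, align 2) → ends 38
vx at 38 (size 8, align 2) → ends 46
x at 46 (size 4, align 2) → ends 50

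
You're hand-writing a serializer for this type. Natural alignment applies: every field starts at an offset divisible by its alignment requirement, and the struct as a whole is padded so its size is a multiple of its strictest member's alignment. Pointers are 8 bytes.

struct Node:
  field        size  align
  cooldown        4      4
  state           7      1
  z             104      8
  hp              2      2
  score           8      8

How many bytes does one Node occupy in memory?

@0: cooldown [4B, align 4] → 4
@4: state [7B, align 1] → 11
+5 pad (align 8)
@16: z [104B, align 8] → 120
@120: hp [2B, align 2] → 122
+6 pad (align 8)
@128: score [8B, align 8] → 136
size 136, align 8

136 bytes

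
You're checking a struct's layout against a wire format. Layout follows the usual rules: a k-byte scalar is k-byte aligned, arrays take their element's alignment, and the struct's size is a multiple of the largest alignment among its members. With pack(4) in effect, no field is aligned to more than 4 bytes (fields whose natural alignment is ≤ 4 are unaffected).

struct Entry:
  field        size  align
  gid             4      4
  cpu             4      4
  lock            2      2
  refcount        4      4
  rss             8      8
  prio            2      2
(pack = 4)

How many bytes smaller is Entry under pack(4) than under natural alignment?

natural layout:
  0..4  gid  (4B, 4-aligned)
  4..8  cpu  (4B, 4-aligned)
  8..10  lock  (2B, 2-aligned)
  10..12  -- padding (2B)
  12..16  refcount  (4B, 4-aligned)
  16..24  rss  (8B, 8-aligned)
  24..26  prio  (2B, 2-aligned)
  26..32  -- tail padding (6B)
  sizeof = 32, alignof = 8
packed(4) layout:
  0..4  gid  (4B, 4-aligned)
  4..8  cpu  (4B, 4-aligned)
  8..10  lock  (2B, 2-aligned)
  10..12  -- padding (2B)
  12..16  refcount  (4B, 4-aligned)
  16..24  rss  (8B, 4-aligned)
  24..26  prio  (2B, 2-aligned)
  26..28  -- tail padding (2B)
  sizeof = 28, alignof = 4
32 − 28 = 4

4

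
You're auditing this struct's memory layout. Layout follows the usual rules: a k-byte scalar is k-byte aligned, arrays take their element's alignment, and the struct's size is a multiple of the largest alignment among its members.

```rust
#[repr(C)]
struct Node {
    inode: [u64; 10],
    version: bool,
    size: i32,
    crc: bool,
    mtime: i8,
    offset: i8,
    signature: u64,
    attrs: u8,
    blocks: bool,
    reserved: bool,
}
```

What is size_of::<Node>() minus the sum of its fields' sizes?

13

inode at 0 (size 80, align 8) → ends 80
version at 80 (size 1, align 1) → ends 81
pad 3 to align 4 for size
size at 84 (size 4, align 4) → ends 88
crc at 88 (size 1, align 1) → ends 89
mtime at 89 (size 1, align 1) → ends 90
offset at 90 (size 1, align 1) → ends 91
pad 5 to align 8 for signature
signature at 96 (size 8, align 8) → ends 104
attrs at 104 (size 1, align 1) → ends 105
blocks at 105 (size 1, align 1) → ends 106
reserved at 106 (size 1, align 1) → ends 107
tail pad 5 to reach multiple of 8
total 112 bytes, alignment 8
data bytes 99, size 112 → padding 13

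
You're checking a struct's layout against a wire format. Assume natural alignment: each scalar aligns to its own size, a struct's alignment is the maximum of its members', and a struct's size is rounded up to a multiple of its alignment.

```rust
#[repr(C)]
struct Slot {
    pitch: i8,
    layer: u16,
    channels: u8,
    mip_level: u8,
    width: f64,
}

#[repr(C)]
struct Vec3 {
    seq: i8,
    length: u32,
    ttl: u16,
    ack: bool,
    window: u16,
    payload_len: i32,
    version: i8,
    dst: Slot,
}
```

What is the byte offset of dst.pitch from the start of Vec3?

Slot: pitch at 0 (size 1, align 1) → ends 1; pad 1 to align 2 for layer; layer at 2 (size 2, align 2) → ends 4; channels at 4 (size 1, align 1) → ends 5; mip_level at 5 (size 1, align 1) → ends 6; pad 2 to align 8 for width; width at 8 (size 8, align 8) → ends 16; total 16 bytes, alignment 8
seq at 0 (size 1, align 1) → ends 1
pad 3 to align 4 for length
length at 4 (size 4, align 4) → ends 8
ttl at 8 (size 2, align 2) → ends 10
ack at 10 (size 1, align 1) → ends 11
pad 1 to align 2 for window
window at 12 (size 2, align 2) → ends 14
pad 2 to align 4 for payload_len
payload_len at 16 (size 4, align 4) → ends 20
version at 20 (size 1, align 1) → ends 21
pad 3 to align 8 for dst
dst at 24 (size 16, align 8) → ends 40
within Slot: pitch at 0
24 + 0 = 24

24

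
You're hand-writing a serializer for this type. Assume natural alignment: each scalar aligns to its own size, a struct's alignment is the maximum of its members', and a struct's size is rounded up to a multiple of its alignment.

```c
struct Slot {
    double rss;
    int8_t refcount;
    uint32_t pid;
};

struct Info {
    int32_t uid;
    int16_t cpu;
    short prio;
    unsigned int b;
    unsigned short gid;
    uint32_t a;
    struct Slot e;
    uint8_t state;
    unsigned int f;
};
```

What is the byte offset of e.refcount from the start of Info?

32

Slot: rss at 0 (size 8, align 8) → ends 8; refcount at 8 (size 1, align 1) → ends 9; pad 3 to align 4 for pid; pid at 12 (size 4, align 4) → ends 16; total 16 bytes, alignment 8
uid at 0 (size 4, align 4) → ends 4
cpu at 4 (size 2, align 2) → ends 6
prio at 6 (size 2, align 2) → ends 8
b at 8 (size 4, align 4) → ends 12
gid at 12 (size 2, align 2) → ends 14
pad 2 to align 4 for a
a at 16 (size 4, align 4) → ends 20
pad 4 to align 8 for e
e at 24 (size 16, align 8) → ends 40
within Slot: refcount at 8
24 + 8 = 32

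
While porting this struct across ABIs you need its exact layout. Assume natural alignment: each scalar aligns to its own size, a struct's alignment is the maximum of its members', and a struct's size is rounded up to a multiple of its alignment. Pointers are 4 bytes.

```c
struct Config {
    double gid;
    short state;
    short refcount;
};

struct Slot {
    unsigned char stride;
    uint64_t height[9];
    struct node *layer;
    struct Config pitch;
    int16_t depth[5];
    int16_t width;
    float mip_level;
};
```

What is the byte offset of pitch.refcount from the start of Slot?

Config: gid at 0 (size 8, align 8) → ends 8; state at 8 (size 2, align 2) → ends 10; refcount at 10 (size 2, align 2) → ends 12; tail pad 4 to reach multiple of 8; total 16 bytes, alignment 8
stride at 0 (size 1, align 1) → ends 1
pad 7 to align 8 for height
height at 8 (size 72, align 8) → ends 80
layer at 80 (size 4, align 4) → ends 84
pad 4 to align 8 for pitch
pitch at 88 (size 16, align 8) → ends 104
within Config: refcount at 10
88 + 10 = 98

98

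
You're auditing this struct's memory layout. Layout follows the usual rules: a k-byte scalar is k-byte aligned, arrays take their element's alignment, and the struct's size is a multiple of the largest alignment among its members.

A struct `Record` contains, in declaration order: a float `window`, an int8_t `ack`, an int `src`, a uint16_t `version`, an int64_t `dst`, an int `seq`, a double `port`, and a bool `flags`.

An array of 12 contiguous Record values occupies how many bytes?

window at 0 (size 4, align 4) → ends 4
ack at 4 (size 1, align 1) → ends 5
pad 3 to align 4 for src
src at 8 (size 4, align 4) → ends 12
version at 12 (size 2, align 2) → ends 14
pad 2 to align 8 for dst
dst at 16 (size 8, align 8) → ends 24
seq at 24 (size 4, align 4) → ends 28
pad 4 to align 8 for port
port at 32 (size 8, align 8) → ends 40
flags at 40 (size 1, align 1) → ends 41
tail pad 7 to reach multiple of 8
total 48 bytes, alignment 8
array of 12: 12 × 48 = 576

576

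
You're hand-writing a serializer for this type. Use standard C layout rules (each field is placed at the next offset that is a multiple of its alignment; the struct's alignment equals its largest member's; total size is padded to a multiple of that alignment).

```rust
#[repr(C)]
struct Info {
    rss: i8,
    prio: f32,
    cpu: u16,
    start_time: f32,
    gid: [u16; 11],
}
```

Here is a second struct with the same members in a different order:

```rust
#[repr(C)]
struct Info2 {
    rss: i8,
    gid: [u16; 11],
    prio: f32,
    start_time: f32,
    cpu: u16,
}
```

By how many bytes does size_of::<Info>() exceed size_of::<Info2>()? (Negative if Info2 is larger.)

rss at 0 (size 1, align 1) → ends 1
pad 3 to align 4 for prio
prio at 4 (size 4, align 4) → ends 8
cpu at 8 (size 2, align 2) → ends 10
pad 2 to align 4 for start_time
start_time at 12 (size 4, align 4) → ends 16
gid at 16 (size 22, align 2) → ends 38
tail pad 2 to reach multiple of 4
total 40 bytes, alignment 4
— Info2 —
rss at 0 (size 1, align 1) → ends 1
pad 1 to align 2 for gid
gid at 2 (size 22, align 2) → ends 24
prio at 24 (size 4, align 4) → ends 28
start_time at 28 (size 4, align 4) → ends 32
cpu at 32 (size 2, align 2) → ends 34
tail pad 2 to reach multiple of 4
total 36 bytes, alignment 4
40 − 36 = 4

4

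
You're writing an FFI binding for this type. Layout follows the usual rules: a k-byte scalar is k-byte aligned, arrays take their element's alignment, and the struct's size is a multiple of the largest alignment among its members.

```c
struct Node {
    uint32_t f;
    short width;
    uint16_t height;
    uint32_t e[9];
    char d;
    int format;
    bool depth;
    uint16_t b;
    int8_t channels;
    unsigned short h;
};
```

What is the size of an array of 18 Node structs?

0..4  f  (4B, 4-aligned)
4..6  width  (2B, 2-aligned)
6..8  height  (2B, 2-aligned)
8..44  e  (36B, 4-aligned)
44..45  d  (1B, 1-aligned)
45..48  -- padding (3B)
48..52  format  (4B, 4-aligned)
52..53  depth  (1B, 1-aligned)
53..54  -- padding (1B)
54..56  b  (2B, 2-aligned)
56..57  channels  (1B, 1-aligned)
57..58  -- padding (1B)
58..60  h  (2B, 2-aligned)
sizeof = 60, alignof = 4
array of 18: 18 × 60 = 1080

1080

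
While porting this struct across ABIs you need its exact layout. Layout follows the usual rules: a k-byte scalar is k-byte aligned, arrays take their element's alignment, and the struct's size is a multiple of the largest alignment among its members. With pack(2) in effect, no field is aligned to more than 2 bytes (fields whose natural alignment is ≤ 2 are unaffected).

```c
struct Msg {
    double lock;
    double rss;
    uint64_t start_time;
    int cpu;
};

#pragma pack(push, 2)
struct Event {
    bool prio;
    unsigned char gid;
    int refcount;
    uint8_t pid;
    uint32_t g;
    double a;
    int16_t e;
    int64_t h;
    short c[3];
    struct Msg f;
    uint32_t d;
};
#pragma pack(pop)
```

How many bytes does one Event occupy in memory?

Msg: 0..8  lock  (8B, 8-aligned); 8..16  rss  (8B, 8-aligned); 16..24  start_time  (8B, 8-aligned); 24..28  cpu  (4B, 4-aligned); 28..32  -- tail padding (4B); sizeof = 32, alignof = 8
0..1  prio  (1B, 1-aligned)
1..2  gid  (1B, 1-aligned)
2..6  refcount  (4B, 2-aligned)
6..7  pid  (1B, 1-aligned)
7..8  -- padding (1B)
8..12  g  (4B, 2-aligned)
12..20  a  (8B, 2-aligned)
20..22  e  (2B, 2-aligned)
22..30  h  (8B, 2-aligned)
30..36  c  (6B, 2-aligned)
36..68  f  (32B, 2-aligned)
68..72  d  (4B, 2-aligned)
sizeof = 72, alignof = 2

72 bytes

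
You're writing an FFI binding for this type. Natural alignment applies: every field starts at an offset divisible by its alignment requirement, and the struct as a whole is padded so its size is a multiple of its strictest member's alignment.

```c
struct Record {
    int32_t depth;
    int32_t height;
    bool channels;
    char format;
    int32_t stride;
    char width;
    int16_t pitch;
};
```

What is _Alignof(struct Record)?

4

member alignments: depth=4, height=4, channels=1, format=1, stride=4, width=1, pitch=2
max = 4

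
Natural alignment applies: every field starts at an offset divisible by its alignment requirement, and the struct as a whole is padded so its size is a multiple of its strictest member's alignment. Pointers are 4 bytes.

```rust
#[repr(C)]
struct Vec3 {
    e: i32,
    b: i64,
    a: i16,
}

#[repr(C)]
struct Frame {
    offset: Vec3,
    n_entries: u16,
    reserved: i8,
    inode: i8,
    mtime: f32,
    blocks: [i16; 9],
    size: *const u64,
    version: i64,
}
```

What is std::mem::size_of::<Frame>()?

Vec3: @0: e [4B, align 4] → 4; +4 pad (align 8); @8: b [8B, align 8] → 16; @16: a [2B, align 2] → 18; +6 tail pad (align 8); size 24, align 8
@0: offset [24B, align 8] → 24
@24: n_entries [2B, align 2] → 26
@26: reserved [1B, align 1] → 27
@27: inode [1B, align 1] → 28
@28: mtime [4B, align 4] → 32
@32: blocks [18B, align 2] → 50
+2 pad (align 4)
@52: size [4B, align 4] → 56
@56: version [8B, align 8] → 64
size 64, align 8

64 bytes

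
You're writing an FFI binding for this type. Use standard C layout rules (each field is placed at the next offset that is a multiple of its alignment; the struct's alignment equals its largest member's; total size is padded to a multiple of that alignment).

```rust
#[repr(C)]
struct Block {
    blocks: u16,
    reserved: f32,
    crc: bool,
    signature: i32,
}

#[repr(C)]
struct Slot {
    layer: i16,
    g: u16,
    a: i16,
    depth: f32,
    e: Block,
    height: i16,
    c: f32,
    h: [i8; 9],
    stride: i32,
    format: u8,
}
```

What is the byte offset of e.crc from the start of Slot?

20

Block: 0..2  blocks  (2B, 2-aligned); 2..4  -- padding (2B); 4..8  reserved  (4B, 4-aligned); 8..9  crc  (1B, 1-aligned); 9..12  -- padding (3B); 12..16  signature  (4B, 4-aligned); sizeof = 16, alignof = 4
0..2  layer  (2B, 2-aligned)
2..4  g  (2B, 2-aligned)
4..6  a  (2B, 2-aligned)
6..8  -- padding (2B)
8..12  depth  (4B, 4-aligned)
12..28  e  (16B, 4-aligned)
within Block: crc at 8
12 + 8 = 20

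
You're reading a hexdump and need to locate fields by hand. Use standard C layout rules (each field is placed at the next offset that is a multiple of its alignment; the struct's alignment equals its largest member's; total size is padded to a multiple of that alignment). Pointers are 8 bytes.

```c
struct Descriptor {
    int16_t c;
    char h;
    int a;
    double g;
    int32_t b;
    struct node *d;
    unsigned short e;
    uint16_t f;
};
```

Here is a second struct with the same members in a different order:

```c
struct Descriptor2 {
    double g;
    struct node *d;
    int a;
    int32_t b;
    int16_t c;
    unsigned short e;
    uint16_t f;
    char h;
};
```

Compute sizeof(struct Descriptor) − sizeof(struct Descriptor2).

8

@0: c [2B, align 2] → 2
@2: h [1B, align 1] → 3
+1 pad (align 4)
@4: a [4B, align 4] → 8
@8: g [8B, align 8] → 16
@16: b [4B, align 4] → 20
+4 pad (align 8)
@24: d [8B, align 8] → 32
@32: e [2B, align 2] → 34
@34: f [2B, align 2] → 36
+4 tail pad (align 8)
size 40, align 8
— Descriptor2 —
@0: g [8B, align 8] → 8
@8: d [8B, align 8] → 16
@16: a [4B, align 4] → 20
@20: b [4B, align 4] → 24
@24: c [2B, align 2] → 26
@26: e [2B, align 2] → 28
@28: f [2B, align 2] → 30
@30: h [1B, align 1] → 31
+1 tail pad (align 8)
size 32, align 8
40 − 32 = 8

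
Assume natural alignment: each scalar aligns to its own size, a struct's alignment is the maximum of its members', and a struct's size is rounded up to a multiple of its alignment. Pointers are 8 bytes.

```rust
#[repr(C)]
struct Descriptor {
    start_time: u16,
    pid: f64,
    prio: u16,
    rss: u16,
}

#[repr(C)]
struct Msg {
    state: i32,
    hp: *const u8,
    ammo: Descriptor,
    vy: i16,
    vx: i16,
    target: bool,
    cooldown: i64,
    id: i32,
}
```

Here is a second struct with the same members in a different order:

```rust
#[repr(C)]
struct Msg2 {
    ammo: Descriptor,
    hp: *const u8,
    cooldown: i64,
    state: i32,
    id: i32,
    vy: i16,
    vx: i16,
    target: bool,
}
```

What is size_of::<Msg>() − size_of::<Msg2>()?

8

Descriptor: @0: start_time [2B, align 2] → 2; +6 pad (align 8); @8: pid [8B, align 8] → 16; @16: prio [2B, align 2] → 18; @18: rss [2B, align 2] → 20; +4 tail pad (align 8); size 24, align 8
@0: state [4B, align 4] → 4
+4 pad (align 8)
@8: hp [8B, align 8] → 16
@16: ammo [24B, align 8] → 40
@40: vy [2B, align 2] → 42
@42: vx [2B, align 2] → 44
@44: target [1B, align 1] → 45
+3 pad (align 8)
@48: cooldown [8B, align 8] → 56
@56: id [4B, align 4] → 60
+4 tail pad (align 8)
size 64, align 8
— Msg2 —
@0: ammo [24B, align 8] → 24
@24: hp [8B, align 8] → 32
@32: cooldown [8B, align 8] → 40
@40: state [4B, align 4] → 44
@44: id [4B, align 4] → 48
@48: vy [2B, align 2] → 50
@50: vx [2B, align 2] → 52
@52: target [1B, align 1] → 53
+3 tail pad (align 8)
size 56, align 8
64 − 56 = 8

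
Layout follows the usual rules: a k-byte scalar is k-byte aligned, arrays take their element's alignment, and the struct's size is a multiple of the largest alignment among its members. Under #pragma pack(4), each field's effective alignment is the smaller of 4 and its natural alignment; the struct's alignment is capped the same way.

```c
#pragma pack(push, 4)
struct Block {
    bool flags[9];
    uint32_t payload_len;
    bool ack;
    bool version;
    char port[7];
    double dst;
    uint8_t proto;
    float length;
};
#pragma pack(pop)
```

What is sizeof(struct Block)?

44

0..9  flags  (9B, 1-aligned)
9..12  -- padding (3B)
12..16  payload_len  (4B, 4-aligned)
16..17  ack  (1B, 1-aligned)
17..18  version  (1B, 1-aligned)
18..25  port  (7B, 1-aligned)
25..28  -- padding (3B)
28..36  dst  (8B, 4-aligned)
36..37  proto  (1B, 1-aligned)
37..40  -- padding (3B)
40..44  length  (4B, 4-aligned)
sizeof = 44, alignof = 4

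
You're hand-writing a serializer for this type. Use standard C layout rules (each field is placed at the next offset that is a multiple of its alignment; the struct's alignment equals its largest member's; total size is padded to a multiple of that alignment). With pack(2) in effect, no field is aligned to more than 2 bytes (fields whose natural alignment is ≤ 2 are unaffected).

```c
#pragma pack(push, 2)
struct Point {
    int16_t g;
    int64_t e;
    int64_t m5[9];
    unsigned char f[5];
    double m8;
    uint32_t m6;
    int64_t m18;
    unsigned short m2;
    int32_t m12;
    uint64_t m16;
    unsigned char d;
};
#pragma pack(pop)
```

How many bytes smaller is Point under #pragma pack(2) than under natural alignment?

20

natural layout:
  0..2  g  (2B, 2-aligned)
  2..8  -- padding (6B)
  8..16  e  (8B, 8-aligned)
  16..88  m5  (72B, 8-aligned)
  88..93  f  (5B, 1-aligned)
  93..96  -- padding (3B)
  96..104  m8  (8B, 8-aligned)
  104..108  m6  (4B, 4-aligned)
  108..112  -- padding (4B)
  112..120  m18  (8B, 8-aligned)
  120..122  m2  (2B, 2-aligned)
  122..124  -- padding (2B)
  124..128  m12  (4B, 4-aligned)
  128..136  m16  (8B, 8-aligned)
  136..137  d  (1B, 1-aligned)
  137..144  -- tail padding (7B)
  sizeof = 144, alignof = 8
packed(2) layout:
  0..2  g  (2B, 2-aligned)
  2..10  e  (8B, 2-aligned)
  10..82  m5  (72B, 2-aligned)
  82..87  f  (5B, 1-aligned)
  87..88  -- padding (1B)
  88..96  m8  (8B, 2-aligned)
  96..100  m6  (4B, 2-aligned)
  100..108  m18  (8B, 2-aligned)
  108..110  m2  (2B, 2-aligned)
  110..114  m12  (4B, 2-aligned)
  114..122  m16  (8B, 2-aligned)
  122..123  d  (1B, 1-aligned)
  123..124  -- tail padding (1B)
  sizeof = 124, alignof = 2
144 − 124 = 20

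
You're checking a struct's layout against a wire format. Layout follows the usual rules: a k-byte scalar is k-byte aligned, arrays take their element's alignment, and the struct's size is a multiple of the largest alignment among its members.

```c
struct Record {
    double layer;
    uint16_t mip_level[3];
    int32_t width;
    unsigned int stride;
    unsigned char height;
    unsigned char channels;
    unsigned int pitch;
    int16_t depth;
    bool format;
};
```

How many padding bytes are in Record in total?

9

@0: layer [8B, align 8] → 8
@8: mip_level [6B, align 2] → 14
+2 pad (align 4)
@16: width [4B, align 4] → 20
@20: stride [4B, align 4] → 24
@24: height [1B, align 1] → 25
@25: channels [1B, align 1] → 26
+2 pad (align 4)
@28: pitch [4B, align 4] → 32
@32: depth [2B, align 2] → 34
@34: format [1B, align 1] → 35
+5 tail pad (align 8)
size 40, align 8
data bytes 31, size 40 → padding 9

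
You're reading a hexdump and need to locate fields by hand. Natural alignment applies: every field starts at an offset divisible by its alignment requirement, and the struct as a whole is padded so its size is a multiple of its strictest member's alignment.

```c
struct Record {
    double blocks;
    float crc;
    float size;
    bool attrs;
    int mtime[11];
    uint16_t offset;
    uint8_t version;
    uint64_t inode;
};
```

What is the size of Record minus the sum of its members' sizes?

8

0..8  blocks  (8B, 8-aligned)
8..12  crc  (4B, 4-aligned)
12..16  size  (4B, 4-aligned)
16..17  attrs  (1B, 1-aligned)
17..20  -- padding (3B)
20..64  mtime  (44B, 4-aligned)
64..66  offset  (2B, 2-aligned)
66..67  version  (1B, 1-aligned)
67..72  -- padding (5B)
72..80  inode  (8B, 8-aligned)
sizeof = 80, alignof = 8
data bytes 72, size 80 → padding 8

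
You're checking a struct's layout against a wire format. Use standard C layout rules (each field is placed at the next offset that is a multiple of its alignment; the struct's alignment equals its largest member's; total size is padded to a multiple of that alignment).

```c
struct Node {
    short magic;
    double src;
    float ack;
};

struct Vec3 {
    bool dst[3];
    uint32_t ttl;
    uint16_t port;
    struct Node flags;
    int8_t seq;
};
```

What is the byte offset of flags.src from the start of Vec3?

24

Node: @0: magic [2B, align 2] → 2; +6 pad (align 8); @8: src [8B, align 8] → 16; @16: ack [4B, align 4] → 20; +4 tail pad (align 8); size 24, align 8
@0: dst [3B, align 1] → 3
+1 pad (align 4)
@4: ttl [4B, align 4] → 8
@8: port [2B, align 2] → 10
+6 pad (align 8)
@16: flags [24B, align 8] → 40
within Node: src at 8
16 + 8 = 24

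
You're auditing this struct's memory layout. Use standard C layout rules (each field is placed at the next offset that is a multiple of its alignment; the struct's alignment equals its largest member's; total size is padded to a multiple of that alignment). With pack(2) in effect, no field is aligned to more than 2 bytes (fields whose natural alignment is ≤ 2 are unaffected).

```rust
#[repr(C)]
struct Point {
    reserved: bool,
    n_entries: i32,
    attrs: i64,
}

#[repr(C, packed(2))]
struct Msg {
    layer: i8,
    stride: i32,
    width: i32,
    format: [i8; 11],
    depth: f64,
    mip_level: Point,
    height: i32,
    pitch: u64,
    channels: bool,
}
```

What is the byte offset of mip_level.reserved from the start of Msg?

30

Point: reserved at 0 (size 1, align 1) → ends 1; pad 3 to align 4 for n_entries; n_entries at 4 (size 4, align 4) → ends 8; attrs at 8 (size 8, align 8) → ends 16; total 16 bytes, alignment 8
layer at 0 (size 1, align 1) → ends 1
pad 1 to align 2 for stride
stride at 2 (size 4, align 2) → ends 6
width at 6 (size 4, align 2) → ends 10
format at 10 (size 11, align 1) → ends 21
pad 1 to align 2 for depth
depth at 22 (size 8, align 2) → ends 30
mip_level at 30 (size 16, align 2) → ends 46
within Point: reserved at 0
30 + 0 = 30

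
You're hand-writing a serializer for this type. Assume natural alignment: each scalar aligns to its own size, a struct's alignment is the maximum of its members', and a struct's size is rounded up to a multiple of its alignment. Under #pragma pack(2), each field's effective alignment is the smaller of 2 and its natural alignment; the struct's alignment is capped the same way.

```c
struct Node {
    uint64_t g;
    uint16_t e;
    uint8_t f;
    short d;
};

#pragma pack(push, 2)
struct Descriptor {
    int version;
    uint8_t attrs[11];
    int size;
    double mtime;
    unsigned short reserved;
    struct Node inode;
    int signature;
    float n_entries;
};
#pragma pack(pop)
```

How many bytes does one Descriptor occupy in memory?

54

Node: 0..8  g  (8B, 8-aligned); 8..10  e  (2B, 2-aligned); 10..11  f  (1B, 1-aligned); 11..12  -- padding (1B); 12..14  d  (2B, 2-aligned); 14..16  -- tail padding (2B); sizeof = 16, alignof = 8
0..4  version  (4B, 2-aligned)
4..15  attrs  (11B, 1-aligned)
15..16  -- padding (1B)
16..20  size  (4B, 2-aligned)
20..28  mtime  (8B, 2-aligned)
28..30  reserved  (2B, 2-aligned)
30..46  inode  (16B, 2-aligned)
46..50  signature  (4B, 2-aligned)
50..54  n_entries  (4B, 2-aligned)
sizeof = 54, alignof = 2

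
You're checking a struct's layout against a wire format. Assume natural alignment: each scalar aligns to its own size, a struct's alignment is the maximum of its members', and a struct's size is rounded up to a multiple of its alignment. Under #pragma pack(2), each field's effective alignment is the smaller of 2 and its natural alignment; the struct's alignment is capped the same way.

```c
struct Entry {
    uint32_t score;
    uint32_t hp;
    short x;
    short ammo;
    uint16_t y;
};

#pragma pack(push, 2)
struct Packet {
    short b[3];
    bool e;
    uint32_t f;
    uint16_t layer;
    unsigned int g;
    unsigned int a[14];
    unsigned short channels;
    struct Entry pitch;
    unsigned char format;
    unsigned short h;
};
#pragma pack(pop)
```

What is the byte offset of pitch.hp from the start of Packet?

80

Entry: @0: score [4B, align 4] → 4; @4: hp [4B, align 4] → 8; @8: x [2B, align 2] → 10; @10: ammo [2B, align 2] → 12; @12: y [2B, align 2] → 14; +2 tail pad (align 4); size 16, align 4
@0: b [6B, align 2] → 6
@6: e [1B, align 1] → 7
+1 pad (align 2)
@8: f [4B, align 2] → 12
@12: layer [2B, align 2] → 14
@14: g [4B, align 2] → 18
@18: a [56B, align 2] → 74
@74: channels [2B, align 2] → 76
@76: pitch [16B, align 2] → 92
within Entry: hp at 4
76 + 4 = 80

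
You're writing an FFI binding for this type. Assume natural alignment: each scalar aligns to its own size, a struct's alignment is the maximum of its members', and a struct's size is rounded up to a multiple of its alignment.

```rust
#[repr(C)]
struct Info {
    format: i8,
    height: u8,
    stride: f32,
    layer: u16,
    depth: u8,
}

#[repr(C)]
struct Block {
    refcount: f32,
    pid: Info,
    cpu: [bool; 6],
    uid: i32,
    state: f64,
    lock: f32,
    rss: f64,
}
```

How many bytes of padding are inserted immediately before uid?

2

Info: format at 0 (size 1, align 1) → ends 1; height at 1 (size 1, align 1) → ends 2; pad 2 to align 4 for stride; stride at 4 (size 4, align 4) → ends 8; layer at 8 (size 2, align 2) → ends 10; depth at 10 (size 1, align 1) → ends 11; tail pad 1 to reach multiple of 4; total 12 bytes, alignment 4
refcount at 0 (size 4, align 4) → ends 4
pid at 4 (size 12, align 4) → ends 16
cpu at 16 (size 6, align 1) → ends 22
pad 2 to align 4 for uid
uid at 24 (size 4, align 4) → ends 28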